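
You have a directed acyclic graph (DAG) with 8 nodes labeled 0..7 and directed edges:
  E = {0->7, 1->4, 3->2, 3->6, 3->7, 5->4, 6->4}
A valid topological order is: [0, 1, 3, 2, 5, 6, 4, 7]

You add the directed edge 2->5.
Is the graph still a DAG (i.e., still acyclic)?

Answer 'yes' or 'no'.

Answer: yes

Derivation:
Given toposort: [0, 1, 3, 2, 5, 6, 4, 7]
Position of 2: index 3; position of 5: index 4
New edge 2->5: forward
Forward edge: respects the existing order. Still a DAG, same toposort still valid.
Still a DAG? yes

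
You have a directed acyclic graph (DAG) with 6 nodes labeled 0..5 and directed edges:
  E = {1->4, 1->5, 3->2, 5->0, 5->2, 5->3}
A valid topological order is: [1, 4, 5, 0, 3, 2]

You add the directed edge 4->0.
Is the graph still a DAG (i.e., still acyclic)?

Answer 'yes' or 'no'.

Answer: yes

Derivation:
Given toposort: [1, 4, 5, 0, 3, 2]
Position of 4: index 1; position of 0: index 3
New edge 4->0: forward
Forward edge: respects the existing order. Still a DAG, same toposort still valid.
Still a DAG? yes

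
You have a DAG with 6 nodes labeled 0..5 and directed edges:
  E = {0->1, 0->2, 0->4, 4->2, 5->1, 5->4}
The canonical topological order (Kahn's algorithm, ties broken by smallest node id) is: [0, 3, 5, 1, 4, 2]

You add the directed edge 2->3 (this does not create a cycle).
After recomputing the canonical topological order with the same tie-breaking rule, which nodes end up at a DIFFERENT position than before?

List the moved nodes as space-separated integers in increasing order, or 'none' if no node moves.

Answer: 1 2 3 4 5

Derivation:
Old toposort: [0, 3, 5, 1, 4, 2]
Added edge 2->3
Recompute Kahn (smallest-id tiebreak):
  initial in-degrees: [0, 2, 2, 1, 2, 0]
  ready (indeg=0): [0, 5]
  pop 0: indeg[1]->1; indeg[2]->1; indeg[4]->1 | ready=[5] | order so far=[0]
  pop 5: indeg[1]->0; indeg[4]->0 | ready=[1, 4] | order so far=[0, 5]
  pop 1: no out-edges | ready=[4] | order so far=[0, 5, 1]
  pop 4: indeg[2]->0 | ready=[2] | order so far=[0, 5, 1, 4]
  pop 2: indeg[3]->0 | ready=[3] | order so far=[0, 5, 1, 4, 2]
  pop 3: no out-edges | ready=[] | order so far=[0, 5, 1, 4, 2, 3]
New canonical toposort: [0, 5, 1, 4, 2, 3]
Compare positions:
  Node 0: index 0 -> 0 (same)
  Node 1: index 3 -> 2 (moved)
  Node 2: index 5 -> 4 (moved)
  Node 3: index 1 -> 5 (moved)
  Node 4: index 4 -> 3 (moved)
  Node 5: index 2 -> 1 (moved)
Nodes that changed position: 1 2 3 4 5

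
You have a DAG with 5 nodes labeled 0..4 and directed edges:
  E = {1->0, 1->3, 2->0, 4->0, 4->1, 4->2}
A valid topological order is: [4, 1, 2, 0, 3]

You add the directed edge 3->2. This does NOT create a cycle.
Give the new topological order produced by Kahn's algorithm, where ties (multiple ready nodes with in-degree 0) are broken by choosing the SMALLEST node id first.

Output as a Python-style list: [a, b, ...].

Answer: [4, 1, 3, 2, 0]

Derivation:
Old toposort: [4, 1, 2, 0, 3]
Added edge: 3->2
Position of 3 (4) > position of 2 (2). Must reorder: 3 must now come before 2.
Run Kahn's algorithm (break ties by smallest node id):
  initial in-degrees: [3, 1, 2, 1, 0]
  ready (indeg=0): [4]
  pop 4: indeg[0]->2; indeg[1]->0; indeg[2]->1 | ready=[1] | order so far=[4]
  pop 1: indeg[0]->1; indeg[3]->0 | ready=[3] | order so far=[4, 1]
  pop 3: indeg[2]->0 | ready=[2] | order so far=[4, 1, 3]
  pop 2: indeg[0]->0 | ready=[0] | order so far=[4, 1, 3, 2]
  pop 0: no out-edges | ready=[] | order so far=[4, 1, 3, 2, 0]
  Result: [4, 1, 3, 2, 0]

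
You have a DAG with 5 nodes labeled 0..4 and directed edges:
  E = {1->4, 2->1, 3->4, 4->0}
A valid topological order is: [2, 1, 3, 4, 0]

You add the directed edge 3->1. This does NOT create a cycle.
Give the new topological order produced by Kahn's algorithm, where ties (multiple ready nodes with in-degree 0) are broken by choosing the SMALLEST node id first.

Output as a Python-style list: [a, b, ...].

Old toposort: [2, 1, 3, 4, 0]
Added edge: 3->1
Position of 3 (2) > position of 1 (1). Must reorder: 3 must now come before 1.
Run Kahn's algorithm (break ties by smallest node id):
  initial in-degrees: [1, 2, 0, 0, 2]
  ready (indeg=0): [2, 3]
  pop 2: indeg[1]->1 | ready=[3] | order so far=[2]
  pop 3: indeg[1]->0; indeg[4]->1 | ready=[1] | order so far=[2, 3]
  pop 1: indeg[4]->0 | ready=[4] | order so far=[2, 3, 1]
  pop 4: indeg[0]->0 | ready=[0] | order so far=[2, 3, 1, 4]
  pop 0: no out-edges | ready=[] | order so far=[2, 3, 1, 4, 0]
  Result: [2, 3, 1, 4, 0]

Answer: [2, 3, 1, 4, 0]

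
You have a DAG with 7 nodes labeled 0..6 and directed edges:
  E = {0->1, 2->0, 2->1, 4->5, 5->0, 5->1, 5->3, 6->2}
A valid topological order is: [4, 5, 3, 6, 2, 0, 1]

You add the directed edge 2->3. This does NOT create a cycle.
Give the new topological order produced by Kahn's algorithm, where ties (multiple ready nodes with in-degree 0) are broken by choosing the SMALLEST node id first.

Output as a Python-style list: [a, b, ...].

Old toposort: [4, 5, 3, 6, 2, 0, 1]
Added edge: 2->3
Position of 2 (4) > position of 3 (2). Must reorder: 2 must now come before 3.
Run Kahn's algorithm (break ties by smallest node id):
  initial in-degrees: [2, 3, 1, 2, 0, 1, 0]
  ready (indeg=0): [4, 6]
  pop 4: indeg[5]->0 | ready=[5, 6] | order so far=[4]
  pop 5: indeg[0]->1; indeg[1]->2; indeg[3]->1 | ready=[6] | order so far=[4, 5]
  pop 6: indeg[2]->0 | ready=[2] | order so far=[4, 5, 6]
  pop 2: indeg[0]->0; indeg[1]->1; indeg[3]->0 | ready=[0, 3] | order so far=[4, 5, 6, 2]
  pop 0: indeg[1]->0 | ready=[1, 3] | order so far=[4, 5, 6, 2, 0]
  pop 1: no out-edges | ready=[3] | order so far=[4, 5, 6, 2, 0, 1]
  pop 3: no out-edges | ready=[] | order so far=[4, 5, 6, 2, 0, 1, 3]
  Result: [4, 5, 6, 2, 0, 1, 3]

Answer: [4, 5, 6, 2, 0, 1, 3]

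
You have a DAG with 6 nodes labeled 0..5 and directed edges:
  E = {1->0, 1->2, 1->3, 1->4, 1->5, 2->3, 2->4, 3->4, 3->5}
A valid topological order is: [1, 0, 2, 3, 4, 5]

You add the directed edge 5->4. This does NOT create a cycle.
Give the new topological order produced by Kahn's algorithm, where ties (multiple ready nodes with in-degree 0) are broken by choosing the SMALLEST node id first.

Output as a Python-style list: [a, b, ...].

Old toposort: [1, 0, 2, 3, 4, 5]
Added edge: 5->4
Position of 5 (5) > position of 4 (4). Must reorder: 5 must now come before 4.
Run Kahn's algorithm (break ties by smallest node id):
  initial in-degrees: [1, 0, 1, 2, 4, 2]
  ready (indeg=0): [1]
  pop 1: indeg[0]->0; indeg[2]->0; indeg[3]->1; indeg[4]->3; indeg[5]->1 | ready=[0, 2] | order so far=[1]
  pop 0: no out-edges | ready=[2] | order so far=[1, 0]
  pop 2: indeg[3]->0; indeg[4]->2 | ready=[3] | order so far=[1, 0, 2]
  pop 3: indeg[4]->1; indeg[5]->0 | ready=[5] | order so far=[1, 0, 2, 3]
  pop 5: indeg[4]->0 | ready=[4] | order so far=[1, 0, 2, 3, 5]
  pop 4: no out-edges | ready=[] | order so far=[1, 0, 2, 3, 5, 4]
  Result: [1, 0, 2, 3, 5, 4]

Answer: [1, 0, 2, 3, 5, 4]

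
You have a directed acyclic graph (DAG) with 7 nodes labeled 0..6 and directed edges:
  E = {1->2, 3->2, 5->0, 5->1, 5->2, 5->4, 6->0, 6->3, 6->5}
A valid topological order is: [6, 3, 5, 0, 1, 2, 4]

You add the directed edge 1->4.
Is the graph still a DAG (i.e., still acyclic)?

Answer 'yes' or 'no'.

Given toposort: [6, 3, 5, 0, 1, 2, 4]
Position of 1: index 4; position of 4: index 6
New edge 1->4: forward
Forward edge: respects the existing order. Still a DAG, same toposort still valid.
Still a DAG? yes

Answer: yes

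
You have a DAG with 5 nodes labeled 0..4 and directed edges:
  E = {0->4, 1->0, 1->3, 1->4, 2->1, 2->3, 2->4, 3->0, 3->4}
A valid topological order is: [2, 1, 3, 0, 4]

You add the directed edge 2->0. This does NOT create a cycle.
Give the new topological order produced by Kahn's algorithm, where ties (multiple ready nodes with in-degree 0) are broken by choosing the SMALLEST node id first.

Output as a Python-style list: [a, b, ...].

Answer: [2, 1, 3, 0, 4]

Derivation:
Old toposort: [2, 1, 3, 0, 4]
Added edge: 2->0
Position of 2 (0) < position of 0 (3). Old order still valid.
Run Kahn's algorithm (break ties by smallest node id):
  initial in-degrees: [3, 1, 0, 2, 4]
  ready (indeg=0): [2]
  pop 2: indeg[0]->2; indeg[1]->0; indeg[3]->1; indeg[4]->3 | ready=[1] | order so far=[2]
  pop 1: indeg[0]->1; indeg[3]->0; indeg[4]->2 | ready=[3] | order so far=[2, 1]
  pop 3: indeg[0]->0; indeg[4]->1 | ready=[0] | order so far=[2, 1, 3]
  pop 0: indeg[4]->0 | ready=[4] | order so far=[2, 1, 3, 0]
  pop 4: no out-edges | ready=[] | order so far=[2, 1, 3, 0, 4]
  Result: [2, 1, 3, 0, 4]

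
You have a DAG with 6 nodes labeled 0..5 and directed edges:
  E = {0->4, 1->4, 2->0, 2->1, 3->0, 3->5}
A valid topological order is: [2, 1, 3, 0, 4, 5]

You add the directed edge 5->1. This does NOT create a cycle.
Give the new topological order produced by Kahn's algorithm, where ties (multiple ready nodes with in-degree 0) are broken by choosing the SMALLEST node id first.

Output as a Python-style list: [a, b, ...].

Old toposort: [2, 1, 3, 0, 4, 5]
Added edge: 5->1
Position of 5 (5) > position of 1 (1). Must reorder: 5 must now come before 1.
Run Kahn's algorithm (break ties by smallest node id):
  initial in-degrees: [2, 2, 0, 0, 2, 1]
  ready (indeg=0): [2, 3]
  pop 2: indeg[0]->1; indeg[1]->1 | ready=[3] | order so far=[2]
  pop 3: indeg[0]->0; indeg[5]->0 | ready=[0, 5] | order so far=[2, 3]
  pop 0: indeg[4]->1 | ready=[5] | order so far=[2, 3, 0]
  pop 5: indeg[1]->0 | ready=[1] | order so far=[2, 3, 0, 5]
  pop 1: indeg[4]->0 | ready=[4] | order so far=[2, 3, 0, 5, 1]
  pop 4: no out-edges | ready=[] | order so far=[2, 3, 0, 5, 1, 4]
  Result: [2, 3, 0, 5, 1, 4]

Answer: [2, 3, 0, 5, 1, 4]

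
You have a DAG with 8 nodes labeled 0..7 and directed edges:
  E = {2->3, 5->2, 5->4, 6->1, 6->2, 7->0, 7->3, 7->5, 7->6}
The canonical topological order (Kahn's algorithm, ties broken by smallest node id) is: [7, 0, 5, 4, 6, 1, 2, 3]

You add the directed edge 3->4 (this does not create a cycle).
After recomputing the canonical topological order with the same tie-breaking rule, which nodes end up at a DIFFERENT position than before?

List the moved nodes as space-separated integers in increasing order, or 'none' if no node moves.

Old toposort: [7, 0, 5, 4, 6, 1, 2, 3]
Added edge 3->4
Recompute Kahn (smallest-id tiebreak):
  initial in-degrees: [1, 1, 2, 2, 2, 1, 1, 0]
  ready (indeg=0): [7]
  pop 7: indeg[0]->0; indeg[3]->1; indeg[5]->0; indeg[6]->0 | ready=[0, 5, 6] | order so far=[7]
  pop 0: no out-edges | ready=[5, 6] | order so far=[7, 0]
  pop 5: indeg[2]->1; indeg[4]->1 | ready=[6] | order so far=[7, 0, 5]
  pop 6: indeg[1]->0; indeg[2]->0 | ready=[1, 2] | order so far=[7, 0, 5, 6]
  pop 1: no out-edges | ready=[2] | order so far=[7, 0, 5, 6, 1]
  pop 2: indeg[3]->0 | ready=[3] | order so far=[7, 0, 5, 6, 1, 2]
  pop 3: indeg[4]->0 | ready=[4] | order so far=[7, 0, 5, 6, 1, 2, 3]
  pop 4: no out-edges | ready=[] | order so far=[7, 0, 5, 6, 1, 2, 3, 4]
New canonical toposort: [7, 0, 5, 6, 1, 2, 3, 4]
Compare positions:
  Node 0: index 1 -> 1 (same)
  Node 1: index 5 -> 4 (moved)
  Node 2: index 6 -> 5 (moved)
  Node 3: index 7 -> 6 (moved)
  Node 4: index 3 -> 7 (moved)
  Node 5: index 2 -> 2 (same)
  Node 6: index 4 -> 3 (moved)
  Node 7: index 0 -> 0 (same)
Nodes that changed position: 1 2 3 4 6

Answer: 1 2 3 4 6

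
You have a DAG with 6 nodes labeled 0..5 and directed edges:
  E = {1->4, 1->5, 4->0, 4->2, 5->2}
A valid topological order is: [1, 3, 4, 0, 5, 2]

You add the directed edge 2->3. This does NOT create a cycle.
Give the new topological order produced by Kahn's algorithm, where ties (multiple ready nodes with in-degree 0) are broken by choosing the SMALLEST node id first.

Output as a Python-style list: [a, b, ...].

Answer: [1, 4, 0, 5, 2, 3]

Derivation:
Old toposort: [1, 3, 4, 0, 5, 2]
Added edge: 2->3
Position of 2 (5) > position of 3 (1). Must reorder: 2 must now come before 3.
Run Kahn's algorithm (break ties by smallest node id):
  initial in-degrees: [1, 0, 2, 1, 1, 1]
  ready (indeg=0): [1]
  pop 1: indeg[4]->0; indeg[5]->0 | ready=[4, 5] | order so far=[1]
  pop 4: indeg[0]->0; indeg[2]->1 | ready=[0, 5] | order so far=[1, 4]
  pop 0: no out-edges | ready=[5] | order so far=[1, 4, 0]
  pop 5: indeg[2]->0 | ready=[2] | order so far=[1, 4, 0, 5]
  pop 2: indeg[3]->0 | ready=[3] | order so far=[1, 4, 0, 5, 2]
  pop 3: no out-edges | ready=[] | order so far=[1, 4, 0, 5, 2, 3]
  Result: [1, 4, 0, 5, 2, 3]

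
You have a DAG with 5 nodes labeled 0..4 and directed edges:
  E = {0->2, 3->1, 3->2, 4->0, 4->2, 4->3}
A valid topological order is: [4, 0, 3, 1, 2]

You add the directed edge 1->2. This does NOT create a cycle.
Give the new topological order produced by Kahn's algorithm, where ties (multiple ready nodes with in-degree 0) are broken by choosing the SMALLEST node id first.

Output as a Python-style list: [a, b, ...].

Old toposort: [4, 0, 3, 1, 2]
Added edge: 1->2
Position of 1 (3) < position of 2 (4). Old order still valid.
Run Kahn's algorithm (break ties by smallest node id):
  initial in-degrees: [1, 1, 4, 1, 0]
  ready (indeg=0): [4]
  pop 4: indeg[0]->0; indeg[2]->3; indeg[3]->0 | ready=[0, 3] | order so far=[4]
  pop 0: indeg[2]->2 | ready=[3] | order so far=[4, 0]
  pop 3: indeg[1]->0; indeg[2]->1 | ready=[1] | order so far=[4, 0, 3]
  pop 1: indeg[2]->0 | ready=[2] | order so far=[4, 0, 3, 1]
  pop 2: no out-edges | ready=[] | order so far=[4, 0, 3, 1, 2]
  Result: [4, 0, 3, 1, 2]

Answer: [4, 0, 3, 1, 2]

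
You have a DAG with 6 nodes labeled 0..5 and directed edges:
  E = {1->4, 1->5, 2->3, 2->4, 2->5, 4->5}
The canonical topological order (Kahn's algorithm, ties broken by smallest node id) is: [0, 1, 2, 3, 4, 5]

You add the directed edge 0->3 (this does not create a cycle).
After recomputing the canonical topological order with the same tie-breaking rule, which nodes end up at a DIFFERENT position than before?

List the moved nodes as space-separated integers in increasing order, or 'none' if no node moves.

Old toposort: [0, 1, 2, 3, 4, 5]
Added edge 0->3
Recompute Kahn (smallest-id tiebreak):
  initial in-degrees: [0, 0, 0, 2, 2, 3]
  ready (indeg=0): [0, 1, 2]
  pop 0: indeg[3]->1 | ready=[1, 2] | order so far=[0]
  pop 1: indeg[4]->1; indeg[5]->2 | ready=[2] | order so far=[0, 1]
  pop 2: indeg[3]->0; indeg[4]->0; indeg[5]->1 | ready=[3, 4] | order so far=[0, 1, 2]
  pop 3: no out-edges | ready=[4] | order so far=[0, 1, 2, 3]
  pop 4: indeg[5]->0 | ready=[5] | order so far=[0, 1, 2, 3, 4]
  pop 5: no out-edges | ready=[] | order so far=[0, 1, 2, 3, 4, 5]
New canonical toposort: [0, 1, 2, 3, 4, 5]
Compare positions:
  Node 0: index 0 -> 0 (same)
  Node 1: index 1 -> 1 (same)
  Node 2: index 2 -> 2 (same)
  Node 3: index 3 -> 3 (same)
  Node 4: index 4 -> 4 (same)
  Node 5: index 5 -> 5 (same)
Nodes that changed position: none

Answer: none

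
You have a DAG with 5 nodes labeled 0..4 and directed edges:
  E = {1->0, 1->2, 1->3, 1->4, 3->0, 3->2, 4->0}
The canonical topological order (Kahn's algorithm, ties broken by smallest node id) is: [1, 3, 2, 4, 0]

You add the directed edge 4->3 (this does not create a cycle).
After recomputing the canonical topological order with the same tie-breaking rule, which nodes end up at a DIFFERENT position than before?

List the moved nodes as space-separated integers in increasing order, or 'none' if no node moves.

Old toposort: [1, 3, 2, 4, 0]
Added edge 4->3
Recompute Kahn (smallest-id tiebreak):
  initial in-degrees: [3, 0, 2, 2, 1]
  ready (indeg=0): [1]
  pop 1: indeg[0]->2; indeg[2]->1; indeg[3]->1; indeg[4]->0 | ready=[4] | order so far=[1]
  pop 4: indeg[0]->1; indeg[3]->0 | ready=[3] | order so far=[1, 4]
  pop 3: indeg[0]->0; indeg[2]->0 | ready=[0, 2] | order so far=[1, 4, 3]
  pop 0: no out-edges | ready=[2] | order so far=[1, 4, 3, 0]
  pop 2: no out-edges | ready=[] | order so far=[1, 4, 3, 0, 2]
New canonical toposort: [1, 4, 3, 0, 2]
Compare positions:
  Node 0: index 4 -> 3 (moved)
  Node 1: index 0 -> 0 (same)
  Node 2: index 2 -> 4 (moved)
  Node 3: index 1 -> 2 (moved)
  Node 4: index 3 -> 1 (moved)
Nodes that changed position: 0 2 3 4

Answer: 0 2 3 4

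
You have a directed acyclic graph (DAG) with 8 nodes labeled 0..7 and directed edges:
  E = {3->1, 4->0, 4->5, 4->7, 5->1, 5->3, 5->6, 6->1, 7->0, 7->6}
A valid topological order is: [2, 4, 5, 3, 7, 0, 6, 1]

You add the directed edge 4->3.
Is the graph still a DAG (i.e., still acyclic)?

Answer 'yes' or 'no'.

Given toposort: [2, 4, 5, 3, 7, 0, 6, 1]
Position of 4: index 1; position of 3: index 3
New edge 4->3: forward
Forward edge: respects the existing order. Still a DAG, same toposort still valid.
Still a DAG? yes

Answer: yes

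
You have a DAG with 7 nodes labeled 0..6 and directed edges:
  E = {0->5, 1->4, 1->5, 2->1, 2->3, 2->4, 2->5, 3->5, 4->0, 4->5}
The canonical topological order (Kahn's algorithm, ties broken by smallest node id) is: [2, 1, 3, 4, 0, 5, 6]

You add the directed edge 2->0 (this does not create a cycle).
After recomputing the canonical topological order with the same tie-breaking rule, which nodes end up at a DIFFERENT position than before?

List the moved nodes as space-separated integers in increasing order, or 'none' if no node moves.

Answer: none

Derivation:
Old toposort: [2, 1, 3, 4, 0, 5, 6]
Added edge 2->0
Recompute Kahn (smallest-id tiebreak):
  initial in-degrees: [2, 1, 0, 1, 2, 5, 0]
  ready (indeg=0): [2, 6]
  pop 2: indeg[0]->1; indeg[1]->0; indeg[3]->0; indeg[4]->1; indeg[5]->4 | ready=[1, 3, 6] | order so far=[2]
  pop 1: indeg[4]->0; indeg[5]->3 | ready=[3, 4, 6] | order so far=[2, 1]
  pop 3: indeg[5]->2 | ready=[4, 6] | order so far=[2, 1, 3]
  pop 4: indeg[0]->0; indeg[5]->1 | ready=[0, 6] | order so far=[2, 1, 3, 4]
  pop 0: indeg[5]->0 | ready=[5, 6] | order so far=[2, 1, 3, 4, 0]
  pop 5: no out-edges | ready=[6] | order so far=[2, 1, 3, 4, 0, 5]
  pop 6: no out-edges | ready=[] | order so far=[2, 1, 3, 4, 0, 5, 6]
New canonical toposort: [2, 1, 3, 4, 0, 5, 6]
Compare positions:
  Node 0: index 4 -> 4 (same)
  Node 1: index 1 -> 1 (same)
  Node 2: index 0 -> 0 (same)
  Node 3: index 2 -> 2 (same)
  Node 4: index 3 -> 3 (same)
  Node 5: index 5 -> 5 (same)
  Node 6: index 6 -> 6 (same)
Nodes that changed position: none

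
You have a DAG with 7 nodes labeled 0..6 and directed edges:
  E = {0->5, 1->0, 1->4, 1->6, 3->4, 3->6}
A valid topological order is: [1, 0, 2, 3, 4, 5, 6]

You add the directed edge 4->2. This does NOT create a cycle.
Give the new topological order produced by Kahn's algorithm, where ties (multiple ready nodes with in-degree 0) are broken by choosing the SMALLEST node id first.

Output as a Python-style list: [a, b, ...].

Old toposort: [1, 0, 2, 3, 4, 5, 6]
Added edge: 4->2
Position of 4 (4) > position of 2 (2). Must reorder: 4 must now come before 2.
Run Kahn's algorithm (break ties by smallest node id):
  initial in-degrees: [1, 0, 1, 0, 2, 1, 2]
  ready (indeg=0): [1, 3]
  pop 1: indeg[0]->0; indeg[4]->1; indeg[6]->1 | ready=[0, 3] | order so far=[1]
  pop 0: indeg[5]->0 | ready=[3, 5] | order so far=[1, 0]
  pop 3: indeg[4]->0; indeg[6]->0 | ready=[4, 5, 6] | order so far=[1, 0, 3]
  pop 4: indeg[2]->0 | ready=[2, 5, 6] | order so far=[1, 0, 3, 4]
  pop 2: no out-edges | ready=[5, 6] | order so far=[1, 0, 3, 4, 2]
  pop 5: no out-edges | ready=[6] | order so far=[1, 0, 3, 4, 2, 5]
  pop 6: no out-edges | ready=[] | order so far=[1, 0, 3, 4, 2, 5, 6]
  Result: [1, 0, 3, 4, 2, 5, 6]

Answer: [1, 0, 3, 4, 2, 5, 6]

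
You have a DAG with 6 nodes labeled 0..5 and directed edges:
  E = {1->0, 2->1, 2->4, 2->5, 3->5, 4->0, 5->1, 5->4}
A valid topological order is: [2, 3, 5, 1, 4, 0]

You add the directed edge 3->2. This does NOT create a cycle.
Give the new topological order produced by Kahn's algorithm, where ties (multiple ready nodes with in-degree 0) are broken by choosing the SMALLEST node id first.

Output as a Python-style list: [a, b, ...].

Old toposort: [2, 3, 5, 1, 4, 0]
Added edge: 3->2
Position of 3 (1) > position of 2 (0). Must reorder: 3 must now come before 2.
Run Kahn's algorithm (break ties by smallest node id):
  initial in-degrees: [2, 2, 1, 0, 2, 2]
  ready (indeg=0): [3]
  pop 3: indeg[2]->0; indeg[5]->1 | ready=[2] | order so far=[3]
  pop 2: indeg[1]->1; indeg[4]->1; indeg[5]->0 | ready=[5] | order so far=[3, 2]
  pop 5: indeg[1]->0; indeg[4]->0 | ready=[1, 4] | order so far=[3, 2, 5]
  pop 1: indeg[0]->1 | ready=[4] | order so far=[3, 2, 5, 1]
  pop 4: indeg[0]->0 | ready=[0] | order so far=[3, 2, 5, 1, 4]
  pop 0: no out-edges | ready=[] | order so far=[3, 2, 5, 1, 4, 0]
  Result: [3, 2, 5, 1, 4, 0]

Answer: [3, 2, 5, 1, 4, 0]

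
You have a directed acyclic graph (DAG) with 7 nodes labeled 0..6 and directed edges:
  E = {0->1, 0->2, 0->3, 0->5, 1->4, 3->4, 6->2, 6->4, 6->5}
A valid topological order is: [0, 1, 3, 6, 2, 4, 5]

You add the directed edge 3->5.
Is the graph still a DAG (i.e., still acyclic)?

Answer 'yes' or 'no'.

Answer: yes

Derivation:
Given toposort: [0, 1, 3, 6, 2, 4, 5]
Position of 3: index 2; position of 5: index 6
New edge 3->5: forward
Forward edge: respects the existing order. Still a DAG, same toposort still valid.
Still a DAG? yes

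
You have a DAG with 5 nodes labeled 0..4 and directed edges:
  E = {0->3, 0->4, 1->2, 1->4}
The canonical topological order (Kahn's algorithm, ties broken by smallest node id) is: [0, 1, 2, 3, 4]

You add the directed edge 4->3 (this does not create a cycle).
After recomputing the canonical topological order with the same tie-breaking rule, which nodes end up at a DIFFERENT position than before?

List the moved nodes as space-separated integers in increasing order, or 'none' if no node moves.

Old toposort: [0, 1, 2, 3, 4]
Added edge 4->3
Recompute Kahn (smallest-id tiebreak):
  initial in-degrees: [0, 0, 1, 2, 2]
  ready (indeg=0): [0, 1]
  pop 0: indeg[3]->1; indeg[4]->1 | ready=[1] | order so far=[0]
  pop 1: indeg[2]->0; indeg[4]->0 | ready=[2, 4] | order so far=[0, 1]
  pop 2: no out-edges | ready=[4] | order so far=[0, 1, 2]
  pop 4: indeg[3]->0 | ready=[3] | order so far=[0, 1, 2, 4]
  pop 3: no out-edges | ready=[] | order so far=[0, 1, 2, 4, 3]
New canonical toposort: [0, 1, 2, 4, 3]
Compare positions:
  Node 0: index 0 -> 0 (same)
  Node 1: index 1 -> 1 (same)
  Node 2: index 2 -> 2 (same)
  Node 3: index 3 -> 4 (moved)
  Node 4: index 4 -> 3 (moved)
Nodes that changed position: 3 4

Answer: 3 4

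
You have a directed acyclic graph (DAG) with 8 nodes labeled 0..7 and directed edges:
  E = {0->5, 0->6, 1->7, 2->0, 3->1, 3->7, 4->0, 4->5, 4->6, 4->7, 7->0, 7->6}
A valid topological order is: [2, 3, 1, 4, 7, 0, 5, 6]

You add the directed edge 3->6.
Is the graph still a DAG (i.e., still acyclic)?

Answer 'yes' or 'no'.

Answer: yes

Derivation:
Given toposort: [2, 3, 1, 4, 7, 0, 5, 6]
Position of 3: index 1; position of 6: index 7
New edge 3->6: forward
Forward edge: respects the existing order. Still a DAG, same toposort still valid.
Still a DAG? yes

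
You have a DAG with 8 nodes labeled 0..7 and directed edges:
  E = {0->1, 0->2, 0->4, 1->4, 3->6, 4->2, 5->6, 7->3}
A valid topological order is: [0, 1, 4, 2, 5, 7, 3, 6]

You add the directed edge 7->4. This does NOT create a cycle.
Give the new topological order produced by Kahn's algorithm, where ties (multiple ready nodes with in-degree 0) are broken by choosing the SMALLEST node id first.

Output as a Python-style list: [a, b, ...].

Old toposort: [0, 1, 4, 2, 5, 7, 3, 6]
Added edge: 7->4
Position of 7 (5) > position of 4 (2). Must reorder: 7 must now come before 4.
Run Kahn's algorithm (break ties by smallest node id):
  initial in-degrees: [0, 1, 2, 1, 3, 0, 2, 0]
  ready (indeg=0): [0, 5, 7]
  pop 0: indeg[1]->0; indeg[2]->1; indeg[4]->2 | ready=[1, 5, 7] | order so far=[0]
  pop 1: indeg[4]->1 | ready=[5, 7] | order so far=[0, 1]
  pop 5: indeg[6]->1 | ready=[7] | order so far=[0, 1, 5]
  pop 7: indeg[3]->0; indeg[4]->0 | ready=[3, 4] | order so far=[0, 1, 5, 7]
  pop 3: indeg[6]->0 | ready=[4, 6] | order so far=[0, 1, 5, 7, 3]
  pop 4: indeg[2]->0 | ready=[2, 6] | order so far=[0, 1, 5, 7, 3, 4]
  pop 2: no out-edges | ready=[6] | order so far=[0, 1, 5, 7, 3, 4, 2]
  pop 6: no out-edges | ready=[] | order so far=[0, 1, 5, 7, 3, 4, 2, 6]
  Result: [0, 1, 5, 7, 3, 4, 2, 6]

Answer: [0, 1, 5, 7, 3, 4, 2, 6]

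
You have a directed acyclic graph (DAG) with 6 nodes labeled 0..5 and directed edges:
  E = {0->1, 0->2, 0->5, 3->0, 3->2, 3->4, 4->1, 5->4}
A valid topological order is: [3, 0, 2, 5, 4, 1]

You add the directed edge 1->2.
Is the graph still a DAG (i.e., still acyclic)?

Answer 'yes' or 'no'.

Given toposort: [3, 0, 2, 5, 4, 1]
Position of 1: index 5; position of 2: index 2
New edge 1->2: backward (u after v in old order)
Backward edge: old toposort is now invalid. Check if this creates a cycle.
Does 2 already reach 1? Reachable from 2: [2]. NO -> still a DAG (reorder needed).
Still a DAG? yes

Answer: yes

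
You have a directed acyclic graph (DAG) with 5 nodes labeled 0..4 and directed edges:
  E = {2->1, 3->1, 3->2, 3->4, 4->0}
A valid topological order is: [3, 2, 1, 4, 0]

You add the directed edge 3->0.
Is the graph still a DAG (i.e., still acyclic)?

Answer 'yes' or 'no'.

Given toposort: [3, 2, 1, 4, 0]
Position of 3: index 0; position of 0: index 4
New edge 3->0: forward
Forward edge: respects the existing order. Still a DAG, same toposort still valid.
Still a DAG? yes

Answer: yes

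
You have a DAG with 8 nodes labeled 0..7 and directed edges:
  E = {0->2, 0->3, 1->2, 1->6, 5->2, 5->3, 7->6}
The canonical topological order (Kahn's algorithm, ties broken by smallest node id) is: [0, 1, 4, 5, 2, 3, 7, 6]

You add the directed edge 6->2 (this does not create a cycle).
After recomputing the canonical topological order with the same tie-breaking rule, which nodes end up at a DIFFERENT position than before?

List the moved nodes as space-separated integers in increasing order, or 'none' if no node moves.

Old toposort: [0, 1, 4, 5, 2, 3, 7, 6]
Added edge 6->2
Recompute Kahn (smallest-id tiebreak):
  initial in-degrees: [0, 0, 4, 2, 0, 0, 2, 0]
  ready (indeg=0): [0, 1, 4, 5, 7]
  pop 0: indeg[2]->3; indeg[3]->1 | ready=[1, 4, 5, 7] | order so far=[0]
  pop 1: indeg[2]->2; indeg[6]->1 | ready=[4, 5, 7] | order so far=[0, 1]
  pop 4: no out-edges | ready=[5, 7] | order so far=[0, 1, 4]
  pop 5: indeg[2]->1; indeg[3]->0 | ready=[3, 7] | order so far=[0, 1, 4, 5]
  pop 3: no out-edges | ready=[7] | order so far=[0, 1, 4, 5, 3]
  pop 7: indeg[6]->0 | ready=[6] | order so far=[0, 1, 4, 5, 3, 7]
  pop 6: indeg[2]->0 | ready=[2] | order so far=[0, 1, 4, 5, 3, 7, 6]
  pop 2: no out-edges | ready=[] | order so far=[0, 1, 4, 5, 3, 7, 6, 2]
New canonical toposort: [0, 1, 4, 5, 3, 7, 6, 2]
Compare positions:
  Node 0: index 0 -> 0 (same)
  Node 1: index 1 -> 1 (same)
  Node 2: index 4 -> 7 (moved)
  Node 3: index 5 -> 4 (moved)
  Node 4: index 2 -> 2 (same)
  Node 5: index 3 -> 3 (same)
  Node 6: index 7 -> 6 (moved)
  Node 7: index 6 -> 5 (moved)
Nodes that changed position: 2 3 6 7

Answer: 2 3 6 7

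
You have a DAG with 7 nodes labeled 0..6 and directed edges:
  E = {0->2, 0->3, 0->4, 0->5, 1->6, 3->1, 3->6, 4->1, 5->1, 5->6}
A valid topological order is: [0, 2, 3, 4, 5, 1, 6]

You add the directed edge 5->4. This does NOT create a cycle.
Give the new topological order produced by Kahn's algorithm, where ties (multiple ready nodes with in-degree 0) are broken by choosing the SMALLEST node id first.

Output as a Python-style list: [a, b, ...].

Old toposort: [0, 2, 3, 4, 5, 1, 6]
Added edge: 5->4
Position of 5 (4) > position of 4 (3). Must reorder: 5 must now come before 4.
Run Kahn's algorithm (break ties by smallest node id):
  initial in-degrees: [0, 3, 1, 1, 2, 1, 3]
  ready (indeg=0): [0]
  pop 0: indeg[2]->0; indeg[3]->0; indeg[4]->1; indeg[5]->0 | ready=[2, 3, 5] | order so far=[0]
  pop 2: no out-edges | ready=[3, 5] | order so far=[0, 2]
  pop 3: indeg[1]->2; indeg[6]->2 | ready=[5] | order so far=[0, 2, 3]
  pop 5: indeg[1]->1; indeg[4]->0; indeg[6]->1 | ready=[4] | order so far=[0, 2, 3, 5]
  pop 4: indeg[1]->0 | ready=[1] | order so far=[0, 2, 3, 5, 4]
  pop 1: indeg[6]->0 | ready=[6] | order so far=[0, 2, 3, 5, 4, 1]
  pop 6: no out-edges | ready=[] | order so far=[0, 2, 3, 5, 4, 1, 6]
  Result: [0, 2, 3, 5, 4, 1, 6]

Answer: [0, 2, 3, 5, 4, 1, 6]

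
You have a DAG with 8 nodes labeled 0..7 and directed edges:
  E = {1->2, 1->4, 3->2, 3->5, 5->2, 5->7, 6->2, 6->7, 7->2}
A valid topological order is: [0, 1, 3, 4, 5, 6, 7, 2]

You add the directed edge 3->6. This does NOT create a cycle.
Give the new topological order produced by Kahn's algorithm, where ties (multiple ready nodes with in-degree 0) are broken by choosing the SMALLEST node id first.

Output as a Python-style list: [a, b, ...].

Answer: [0, 1, 3, 4, 5, 6, 7, 2]

Derivation:
Old toposort: [0, 1, 3, 4, 5, 6, 7, 2]
Added edge: 3->6
Position of 3 (2) < position of 6 (5). Old order still valid.
Run Kahn's algorithm (break ties by smallest node id):
  initial in-degrees: [0, 0, 5, 0, 1, 1, 1, 2]
  ready (indeg=0): [0, 1, 3]
  pop 0: no out-edges | ready=[1, 3] | order so far=[0]
  pop 1: indeg[2]->4; indeg[4]->0 | ready=[3, 4] | order so far=[0, 1]
  pop 3: indeg[2]->3; indeg[5]->0; indeg[6]->0 | ready=[4, 5, 6] | order so far=[0, 1, 3]
  pop 4: no out-edges | ready=[5, 6] | order so far=[0, 1, 3, 4]
  pop 5: indeg[2]->2; indeg[7]->1 | ready=[6] | order so far=[0, 1, 3, 4, 5]
  pop 6: indeg[2]->1; indeg[7]->0 | ready=[7] | order so far=[0, 1, 3, 4, 5, 6]
  pop 7: indeg[2]->0 | ready=[2] | order so far=[0, 1, 3, 4, 5, 6, 7]
  pop 2: no out-edges | ready=[] | order so far=[0, 1, 3, 4, 5, 6, 7, 2]
  Result: [0, 1, 3, 4, 5, 6, 7, 2]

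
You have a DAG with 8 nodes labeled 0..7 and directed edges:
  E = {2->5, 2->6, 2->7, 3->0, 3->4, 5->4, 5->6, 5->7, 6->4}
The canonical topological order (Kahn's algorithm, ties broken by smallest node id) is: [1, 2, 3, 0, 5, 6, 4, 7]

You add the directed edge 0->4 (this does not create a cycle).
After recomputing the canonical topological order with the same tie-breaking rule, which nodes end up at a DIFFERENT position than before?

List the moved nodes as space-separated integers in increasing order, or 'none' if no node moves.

Answer: none

Derivation:
Old toposort: [1, 2, 3, 0, 5, 6, 4, 7]
Added edge 0->4
Recompute Kahn (smallest-id tiebreak):
  initial in-degrees: [1, 0, 0, 0, 4, 1, 2, 2]
  ready (indeg=0): [1, 2, 3]
  pop 1: no out-edges | ready=[2, 3] | order so far=[1]
  pop 2: indeg[5]->0; indeg[6]->1; indeg[7]->1 | ready=[3, 5] | order so far=[1, 2]
  pop 3: indeg[0]->0; indeg[4]->3 | ready=[0, 5] | order so far=[1, 2, 3]
  pop 0: indeg[4]->2 | ready=[5] | order so far=[1, 2, 3, 0]
  pop 5: indeg[4]->1; indeg[6]->0; indeg[7]->0 | ready=[6, 7] | order so far=[1, 2, 3, 0, 5]
  pop 6: indeg[4]->0 | ready=[4, 7] | order so far=[1, 2, 3, 0, 5, 6]
  pop 4: no out-edges | ready=[7] | order so far=[1, 2, 3, 0, 5, 6, 4]
  pop 7: no out-edges | ready=[] | order so far=[1, 2, 3, 0, 5, 6, 4, 7]
New canonical toposort: [1, 2, 3, 0, 5, 6, 4, 7]
Compare positions:
  Node 0: index 3 -> 3 (same)
  Node 1: index 0 -> 0 (same)
  Node 2: index 1 -> 1 (same)
  Node 3: index 2 -> 2 (same)
  Node 4: index 6 -> 6 (same)
  Node 5: index 4 -> 4 (same)
  Node 6: index 5 -> 5 (same)
  Node 7: index 7 -> 7 (same)
Nodes that changed position: none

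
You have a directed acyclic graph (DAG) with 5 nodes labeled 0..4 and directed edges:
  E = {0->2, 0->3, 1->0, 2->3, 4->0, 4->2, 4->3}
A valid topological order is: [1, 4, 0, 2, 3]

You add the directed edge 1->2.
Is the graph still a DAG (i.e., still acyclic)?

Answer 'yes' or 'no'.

Answer: yes

Derivation:
Given toposort: [1, 4, 0, 2, 3]
Position of 1: index 0; position of 2: index 3
New edge 1->2: forward
Forward edge: respects the existing order. Still a DAG, same toposort still valid.
Still a DAG? yes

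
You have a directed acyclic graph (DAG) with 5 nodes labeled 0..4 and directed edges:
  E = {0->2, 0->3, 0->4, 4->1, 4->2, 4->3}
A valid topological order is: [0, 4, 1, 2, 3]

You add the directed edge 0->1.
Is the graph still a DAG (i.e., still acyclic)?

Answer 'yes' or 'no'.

Given toposort: [0, 4, 1, 2, 3]
Position of 0: index 0; position of 1: index 2
New edge 0->1: forward
Forward edge: respects the existing order. Still a DAG, same toposort still valid.
Still a DAG? yes

Answer: yes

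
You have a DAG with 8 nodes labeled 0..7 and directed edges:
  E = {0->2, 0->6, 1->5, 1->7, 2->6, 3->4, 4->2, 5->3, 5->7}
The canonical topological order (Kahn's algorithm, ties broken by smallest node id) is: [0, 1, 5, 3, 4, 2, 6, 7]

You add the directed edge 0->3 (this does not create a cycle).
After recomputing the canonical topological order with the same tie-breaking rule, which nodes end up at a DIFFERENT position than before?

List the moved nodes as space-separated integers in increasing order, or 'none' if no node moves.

Answer: none

Derivation:
Old toposort: [0, 1, 5, 3, 4, 2, 6, 7]
Added edge 0->3
Recompute Kahn (smallest-id tiebreak):
  initial in-degrees: [0, 0, 2, 2, 1, 1, 2, 2]
  ready (indeg=0): [0, 1]
  pop 0: indeg[2]->1; indeg[3]->1; indeg[6]->1 | ready=[1] | order so far=[0]
  pop 1: indeg[5]->0; indeg[7]->1 | ready=[5] | order so far=[0, 1]
  pop 5: indeg[3]->0; indeg[7]->0 | ready=[3, 7] | order so far=[0, 1, 5]
  pop 3: indeg[4]->0 | ready=[4, 7] | order so far=[0, 1, 5, 3]
  pop 4: indeg[2]->0 | ready=[2, 7] | order so far=[0, 1, 5, 3, 4]
  pop 2: indeg[6]->0 | ready=[6, 7] | order so far=[0, 1, 5, 3, 4, 2]
  pop 6: no out-edges | ready=[7] | order so far=[0, 1, 5, 3, 4, 2, 6]
  pop 7: no out-edges | ready=[] | order so far=[0, 1, 5, 3, 4, 2, 6, 7]
New canonical toposort: [0, 1, 5, 3, 4, 2, 6, 7]
Compare positions:
  Node 0: index 0 -> 0 (same)
  Node 1: index 1 -> 1 (same)
  Node 2: index 5 -> 5 (same)
  Node 3: index 3 -> 3 (same)
  Node 4: index 4 -> 4 (same)
  Node 5: index 2 -> 2 (same)
  Node 6: index 6 -> 6 (same)
  Node 7: index 7 -> 7 (same)
Nodes that changed position: none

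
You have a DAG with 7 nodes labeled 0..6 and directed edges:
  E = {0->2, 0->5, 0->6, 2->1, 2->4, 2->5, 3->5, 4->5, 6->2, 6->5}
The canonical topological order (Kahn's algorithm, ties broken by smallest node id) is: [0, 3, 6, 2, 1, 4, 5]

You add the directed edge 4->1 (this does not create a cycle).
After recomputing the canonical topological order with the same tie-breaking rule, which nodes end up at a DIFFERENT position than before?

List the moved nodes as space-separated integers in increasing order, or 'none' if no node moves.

Old toposort: [0, 3, 6, 2, 1, 4, 5]
Added edge 4->1
Recompute Kahn (smallest-id tiebreak):
  initial in-degrees: [0, 2, 2, 0, 1, 5, 1]
  ready (indeg=0): [0, 3]
  pop 0: indeg[2]->1; indeg[5]->4; indeg[6]->0 | ready=[3, 6] | order so far=[0]
  pop 3: indeg[5]->3 | ready=[6] | order so far=[0, 3]
  pop 6: indeg[2]->0; indeg[5]->2 | ready=[2] | order so far=[0, 3, 6]
  pop 2: indeg[1]->1; indeg[4]->0; indeg[5]->1 | ready=[4] | order so far=[0, 3, 6, 2]
  pop 4: indeg[1]->0; indeg[5]->0 | ready=[1, 5] | order so far=[0, 3, 6, 2, 4]
  pop 1: no out-edges | ready=[5] | order so far=[0, 3, 6, 2, 4, 1]
  pop 5: no out-edges | ready=[] | order so far=[0, 3, 6, 2, 4, 1, 5]
New canonical toposort: [0, 3, 6, 2, 4, 1, 5]
Compare positions:
  Node 0: index 0 -> 0 (same)
  Node 1: index 4 -> 5 (moved)
  Node 2: index 3 -> 3 (same)
  Node 3: index 1 -> 1 (same)
  Node 4: index 5 -> 4 (moved)
  Node 5: index 6 -> 6 (same)
  Node 6: index 2 -> 2 (same)
Nodes that changed position: 1 4

Answer: 1 4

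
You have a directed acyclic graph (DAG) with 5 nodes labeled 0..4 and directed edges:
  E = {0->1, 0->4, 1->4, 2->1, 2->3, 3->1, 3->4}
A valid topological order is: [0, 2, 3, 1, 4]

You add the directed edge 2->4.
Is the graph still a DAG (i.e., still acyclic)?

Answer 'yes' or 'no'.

Given toposort: [0, 2, 3, 1, 4]
Position of 2: index 1; position of 4: index 4
New edge 2->4: forward
Forward edge: respects the existing order. Still a DAG, same toposort still valid.
Still a DAG? yes

Answer: yes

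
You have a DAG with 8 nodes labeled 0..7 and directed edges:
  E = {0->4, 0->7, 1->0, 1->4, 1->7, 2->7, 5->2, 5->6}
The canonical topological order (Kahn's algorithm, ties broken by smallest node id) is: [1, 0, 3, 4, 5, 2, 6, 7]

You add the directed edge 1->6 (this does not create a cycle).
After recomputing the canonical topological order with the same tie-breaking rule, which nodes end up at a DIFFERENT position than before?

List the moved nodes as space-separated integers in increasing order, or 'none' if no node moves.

Answer: none

Derivation:
Old toposort: [1, 0, 3, 4, 5, 2, 6, 7]
Added edge 1->6
Recompute Kahn (smallest-id tiebreak):
  initial in-degrees: [1, 0, 1, 0, 2, 0, 2, 3]
  ready (indeg=0): [1, 3, 5]
  pop 1: indeg[0]->0; indeg[4]->1; indeg[6]->1; indeg[7]->2 | ready=[0, 3, 5] | order so far=[1]
  pop 0: indeg[4]->0; indeg[7]->1 | ready=[3, 4, 5] | order so far=[1, 0]
  pop 3: no out-edges | ready=[4, 5] | order so far=[1, 0, 3]
  pop 4: no out-edges | ready=[5] | order so far=[1, 0, 3, 4]
  pop 5: indeg[2]->0; indeg[6]->0 | ready=[2, 6] | order so far=[1, 0, 3, 4, 5]
  pop 2: indeg[7]->0 | ready=[6, 7] | order so far=[1, 0, 3, 4, 5, 2]
  pop 6: no out-edges | ready=[7] | order so far=[1, 0, 3, 4, 5, 2, 6]
  pop 7: no out-edges | ready=[] | order so far=[1, 0, 3, 4, 5, 2, 6, 7]
New canonical toposort: [1, 0, 3, 4, 5, 2, 6, 7]
Compare positions:
  Node 0: index 1 -> 1 (same)
  Node 1: index 0 -> 0 (same)
  Node 2: index 5 -> 5 (same)
  Node 3: index 2 -> 2 (same)
  Node 4: index 3 -> 3 (same)
  Node 5: index 4 -> 4 (same)
  Node 6: index 6 -> 6 (same)
  Node 7: index 7 -> 7 (same)
Nodes that changed position: none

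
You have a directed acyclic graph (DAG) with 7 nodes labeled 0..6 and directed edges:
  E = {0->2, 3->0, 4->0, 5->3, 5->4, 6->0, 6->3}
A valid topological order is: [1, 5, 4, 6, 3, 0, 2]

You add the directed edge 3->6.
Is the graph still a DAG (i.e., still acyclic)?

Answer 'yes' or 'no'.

Given toposort: [1, 5, 4, 6, 3, 0, 2]
Position of 3: index 4; position of 6: index 3
New edge 3->6: backward (u after v in old order)
Backward edge: old toposort is now invalid. Check if this creates a cycle.
Does 6 already reach 3? Reachable from 6: [0, 2, 3, 6]. YES -> cycle!
Still a DAG? no

Answer: no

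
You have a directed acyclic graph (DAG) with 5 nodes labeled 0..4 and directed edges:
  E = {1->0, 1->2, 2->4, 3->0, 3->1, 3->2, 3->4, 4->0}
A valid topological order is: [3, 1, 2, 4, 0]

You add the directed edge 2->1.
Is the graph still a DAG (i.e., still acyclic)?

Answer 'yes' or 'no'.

Answer: no

Derivation:
Given toposort: [3, 1, 2, 4, 0]
Position of 2: index 2; position of 1: index 1
New edge 2->1: backward (u after v in old order)
Backward edge: old toposort is now invalid. Check if this creates a cycle.
Does 1 already reach 2? Reachable from 1: [0, 1, 2, 4]. YES -> cycle!
Still a DAG? no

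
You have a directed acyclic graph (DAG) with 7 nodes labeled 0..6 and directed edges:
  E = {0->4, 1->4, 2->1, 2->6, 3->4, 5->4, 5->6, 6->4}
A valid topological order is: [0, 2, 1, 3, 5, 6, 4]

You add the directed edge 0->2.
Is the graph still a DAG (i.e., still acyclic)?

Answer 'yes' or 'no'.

Given toposort: [0, 2, 1, 3, 5, 6, 4]
Position of 0: index 0; position of 2: index 1
New edge 0->2: forward
Forward edge: respects the existing order. Still a DAG, same toposort still valid.
Still a DAG? yes

Answer: yes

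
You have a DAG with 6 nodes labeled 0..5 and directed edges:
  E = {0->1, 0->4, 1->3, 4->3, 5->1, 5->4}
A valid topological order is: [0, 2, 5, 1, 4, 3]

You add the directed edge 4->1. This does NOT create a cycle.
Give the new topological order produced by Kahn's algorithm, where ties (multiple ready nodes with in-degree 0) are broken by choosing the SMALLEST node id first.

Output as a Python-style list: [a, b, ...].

Old toposort: [0, 2, 5, 1, 4, 3]
Added edge: 4->1
Position of 4 (4) > position of 1 (3). Must reorder: 4 must now come before 1.
Run Kahn's algorithm (break ties by smallest node id):
  initial in-degrees: [0, 3, 0, 2, 2, 0]
  ready (indeg=0): [0, 2, 5]
  pop 0: indeg[1]->2; indeg[4]->1 | ready=[2, 5] | order so far=[0]
  pop 2: no out-edges | ready=[5] | order so far=[0, 2]
  pop 5: indeg[1]->1; indeg[4]->0 | ready=[4] | order so far=[0, 2, 5]
  pop 4: indeg[1]->0; indeg[3]->1 | ready=[1] | order so far=[0, 2, 5, 4]
  pop 1: indeg[3]->0 | ready=[3] | order so far=[0, 2, 5, 4, 1]
  pop 3: no out-edges | ready=[] | order so far=[0, 2, 5, 4, 1, 3]
  Result: [0, 2, 5, 4, 1, 3]

Answer: [0, 2, 5, 4, 1, 3]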